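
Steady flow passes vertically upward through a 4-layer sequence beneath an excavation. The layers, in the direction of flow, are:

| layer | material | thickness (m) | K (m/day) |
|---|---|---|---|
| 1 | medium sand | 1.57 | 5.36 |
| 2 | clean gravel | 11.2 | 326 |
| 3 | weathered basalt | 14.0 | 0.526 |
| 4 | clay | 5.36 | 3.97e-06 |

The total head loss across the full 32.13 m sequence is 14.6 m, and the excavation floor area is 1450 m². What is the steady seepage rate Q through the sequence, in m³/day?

Flow is perpendicular to layering, so the layers act in series and the equivalent K is the thickness-weighted harmonic mean.
Total thickness L = 1.57 + 11.2 + 14.0 + 5.36 = 32.13 m.
Σ(b_i/K_i) = 1.57/5.36 + 11.2/326 + 14.0/0.526 + 5.36/3.97e-06 = 1.350e+06 d.
K_eq = L / Σ(b_i/K_i) = 32.13 / 1.350e+06 = 2.380e-05 m/day.
Q = K_eq · A · (Δh/L) = 2.380e-05 × 1450 × (14.6/32.13) = 0.01568 m³/day.

0.0157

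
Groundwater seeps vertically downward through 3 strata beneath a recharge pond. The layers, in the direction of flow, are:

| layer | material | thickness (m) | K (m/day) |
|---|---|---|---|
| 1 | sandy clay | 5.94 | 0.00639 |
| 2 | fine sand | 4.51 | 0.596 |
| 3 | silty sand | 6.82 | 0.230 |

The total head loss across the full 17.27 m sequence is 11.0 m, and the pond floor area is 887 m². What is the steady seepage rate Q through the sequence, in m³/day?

10.1

Flow is perpendicular to layering, so the layers act in series and the equivalent K is the thickness-weighted harmonic mean.
Total thickness L = 5.94 + 4.51 + 6.82 = 17.27 m.
Σ(b_i/K_i) = 5.94/0.00639 + 4.51/0.596 + 6.82/0.230 = 966.8 d.
K_eq = L / Σ(b_i/K_i) = 17.27 / 966.8 = 0.01786 m/day.
Q = K_eq · A · (Δh/L) = 0.01786 × 887 × (11.0/17.27) = 10.09 m³/day.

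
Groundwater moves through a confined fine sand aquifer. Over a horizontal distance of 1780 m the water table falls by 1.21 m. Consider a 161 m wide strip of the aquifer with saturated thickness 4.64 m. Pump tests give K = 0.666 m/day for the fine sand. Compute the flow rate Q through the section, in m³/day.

0.338

Cross-sectional area A = 161 × 4.64 = 747.0 m².
Hydraulic gradient i = Δh / L = 1.21 / 1780 = 0.0006798.
Darcy's law: Q = K · A · i = 0.6660 × 747.0 × 0.0006798 = 0.3382 m³/day.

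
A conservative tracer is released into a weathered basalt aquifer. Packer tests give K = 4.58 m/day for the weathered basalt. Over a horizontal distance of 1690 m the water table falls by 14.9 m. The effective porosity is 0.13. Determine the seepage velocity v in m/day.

Hydraulic gradient i = Δh / L = 14.9 / 1690 = 0.008817.
Darcy flux q = K · i = 4.580 × 0.008817 = 0.04038 m/day.
Seepage velocity v = q / n_e = 0.04038 / 0.13 = 0.3106 m/day.

0.311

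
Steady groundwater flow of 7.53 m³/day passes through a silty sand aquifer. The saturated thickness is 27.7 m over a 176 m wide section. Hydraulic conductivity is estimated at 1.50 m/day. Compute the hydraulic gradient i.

Cross-sectional area A = 176 × 27.7 = 4875 m².
From Q = K·A·i, i = Q / (K·A) = 7.53 / (1.500 × 4875) = 0.001030.

0.00103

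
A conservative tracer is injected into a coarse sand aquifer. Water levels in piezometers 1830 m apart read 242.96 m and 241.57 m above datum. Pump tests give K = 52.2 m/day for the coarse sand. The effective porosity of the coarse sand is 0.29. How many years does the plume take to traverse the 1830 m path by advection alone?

Hydraulic gradient i = (242.96 − 241.57) / 1830 = 1.39 / 1830 = 0.0007596.
Darcy flux q = K · i = 52.20 × 0.0007596 = 0.03965 m/day.
Seepage velocity v = q / n_e = 0.03965 / 0.29 = 0.1367 m/day.
Travel time t = L / v = 1830 / 0.1367 = 13385 days = 36.65 years.

36.6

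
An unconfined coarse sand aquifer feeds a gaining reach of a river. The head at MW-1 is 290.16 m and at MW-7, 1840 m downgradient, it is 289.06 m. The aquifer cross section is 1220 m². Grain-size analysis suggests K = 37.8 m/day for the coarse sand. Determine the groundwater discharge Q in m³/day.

27.6

Hydraulic gradient i = (290.16 − 289.06) / 1840 = 1.1 / 1840 = 0.0005978.
Darcy's law: Q = K · A · i = 37.80 × 1220 × 0.0005978 = 27.57 m³/day.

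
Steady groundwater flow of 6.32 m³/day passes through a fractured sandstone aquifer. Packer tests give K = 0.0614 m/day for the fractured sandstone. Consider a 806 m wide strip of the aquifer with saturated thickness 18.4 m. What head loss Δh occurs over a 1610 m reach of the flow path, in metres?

Cross-sectional area A = 806 × 18.4 = 14830 m².
From Q = K·A·i, i = Q / (K·A) = 6.32 / (0.06140 × 14830) = 0.006941.
Head loss Δh = i · L = 0.006941 × 1610 = 11.17 m.

11.2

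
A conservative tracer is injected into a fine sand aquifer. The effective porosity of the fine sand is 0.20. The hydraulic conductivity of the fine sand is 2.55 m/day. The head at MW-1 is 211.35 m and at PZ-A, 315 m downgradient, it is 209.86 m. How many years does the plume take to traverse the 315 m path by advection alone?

Hydraulic gradient i = (211.35 − 209.86) / 315 = 1.49 / 315 = 0.004730.
Darcy flux q = K · i = 2.550 × 0.004730 = 0.01206 m/day.
Seepage velocity v = q / n_e = 0.01206 / 0.20 = 0.06031 m/day.
Travel time t = L / v = 315 / 0.06031 = 5223 days = 14.30 years.

14.3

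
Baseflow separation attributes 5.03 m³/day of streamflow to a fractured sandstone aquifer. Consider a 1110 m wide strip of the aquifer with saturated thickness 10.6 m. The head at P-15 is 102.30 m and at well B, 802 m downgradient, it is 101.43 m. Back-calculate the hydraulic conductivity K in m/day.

Cross-sectional area A = 1110 × 10.6 = 11766 m².
Hydraulic gradient i = (102.30 − 101.43) / 802 = 0.87 / 802 = 0.001085.
From Q = K·A·i, K = Q / (A·i) = 5.03 / (11766 × 0.001085) = 0.3941 m/day.

0.394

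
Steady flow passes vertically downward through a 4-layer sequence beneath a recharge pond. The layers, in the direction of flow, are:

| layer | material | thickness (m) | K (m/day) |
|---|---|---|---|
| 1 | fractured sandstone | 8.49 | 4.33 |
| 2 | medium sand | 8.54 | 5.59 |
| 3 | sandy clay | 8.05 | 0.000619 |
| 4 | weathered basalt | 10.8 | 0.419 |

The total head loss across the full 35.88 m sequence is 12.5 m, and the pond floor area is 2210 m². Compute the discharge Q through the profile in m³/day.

Flow is perpendicular to layering, so the layers act in series and the equivalent K is the thickness-weighted harmonic mean.
Total thickness L = 8.49 + 8.54 + 8.05 + 10.8 = 35.88 m.
Σ(b_i/K_i) = 8.49/4.33 + 8.54/5.59 + 8.05/0.000619 + 10.8/0.419 = 13034 d.
K_eq = L / Σ(b_i/K_i) = 35.88 / 13034 = 0.002753 m/day.
Q = K_eq · A · (Δh/L) = 0.002753 × 2210 × (12.5/35.88) = 2.119 m³/day.

2.12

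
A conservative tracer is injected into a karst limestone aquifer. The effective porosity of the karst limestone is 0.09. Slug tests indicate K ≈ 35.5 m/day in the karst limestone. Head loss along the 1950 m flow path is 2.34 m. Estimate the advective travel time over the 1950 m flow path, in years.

Hydraulic gradient i = Δh / L = 2.34 / 1950 = 0.001200.
Darcy flux q = K · i = 35.50 × 0.001200 = 0.04260 m/day.
Seepage velocity v = q / n_e = 0.04260 / 0.09 = 0.4733 m/day.
Travel time t = L / v = 1950 / 0.4733 = 4120 days = 11.28 years.

11.3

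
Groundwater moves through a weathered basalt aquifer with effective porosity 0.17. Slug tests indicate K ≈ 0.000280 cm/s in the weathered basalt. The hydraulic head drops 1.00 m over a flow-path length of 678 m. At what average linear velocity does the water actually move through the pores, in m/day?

0.00210

Convert K: 0.000280 cm/s × 864 = 0.2419 m/day.
Hydraulic gradient i = Δh / L = 1.00 / 678 = 0.001475.
Darcy flux q = K · i = 0.2419 × 0.001475 = 0.0003568 m/day.
Seepage velocity v = q / n_e = 0.0003568 / 0.17 = 0.002099 m/day.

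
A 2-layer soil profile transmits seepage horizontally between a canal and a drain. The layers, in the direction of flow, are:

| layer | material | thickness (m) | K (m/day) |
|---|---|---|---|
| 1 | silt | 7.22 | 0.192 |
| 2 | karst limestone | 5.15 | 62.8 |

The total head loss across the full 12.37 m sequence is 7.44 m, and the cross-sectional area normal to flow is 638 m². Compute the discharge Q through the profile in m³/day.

126

Flow is perpendicular to layering, so the layers act in series and the equivalent K is the thickness-weighted harmonic mean.
Total thickness L = 7.22 + 5.15 = 12.37 m.
Σ(b_i/K_i) = 7.22/0.192 + 5.15/62.8 = 37.69 d.
K_eq = L / Σ(b_i/K_i) = 12.37 / 37.69 = 0.3282 m/day.
Q = K_eq · A · (Δh/L) = 0.3282 × 638 × (7.44/12.37) = 126.0 m³/day.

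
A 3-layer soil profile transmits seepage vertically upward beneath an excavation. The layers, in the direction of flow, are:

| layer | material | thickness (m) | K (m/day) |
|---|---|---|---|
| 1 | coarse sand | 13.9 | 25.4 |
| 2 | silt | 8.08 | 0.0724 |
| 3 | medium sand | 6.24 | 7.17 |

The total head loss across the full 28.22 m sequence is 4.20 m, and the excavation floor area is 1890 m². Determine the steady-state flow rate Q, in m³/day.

70.2

Flow is perpendicular to layering, so the layers act in series and the equivalent K is the thickness-weighted harmonic mean.
Total thickness L = 13.9 + 8.08 + 6.24 = 28.22 m.
Σ(b_i/K_i) = 13.9/25.4 + 8.08/0.0724 + 6.24/7.17 = 113.0 d.
K_eq = L / Σ(b_i/K_i) = 28.22 / 113.0 = 0.2497 m/day.
Q = K_eq · A · (Δh/L) = 0.2497 × 1890 × (4.20/28.22) = 70.24 m³/day.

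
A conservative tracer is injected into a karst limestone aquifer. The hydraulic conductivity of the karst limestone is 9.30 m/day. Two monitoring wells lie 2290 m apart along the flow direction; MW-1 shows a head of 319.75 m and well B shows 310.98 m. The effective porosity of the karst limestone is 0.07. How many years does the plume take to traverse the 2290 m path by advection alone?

Hydraulic gradient i = (319.75 − 310.98) / 2290 = 8.77 / 2290 = 0.003830.
Darcy flux q = K · i = 9.300 × 0.003830 = 0.03562 m/day.
Seepage velocity v = q / n_e = 0.03562 / 0.07 = 0.5088 m/day.
Travel time t = L / v = 2290 / 0.5088 = 4501 days = 12.32 years.

12.3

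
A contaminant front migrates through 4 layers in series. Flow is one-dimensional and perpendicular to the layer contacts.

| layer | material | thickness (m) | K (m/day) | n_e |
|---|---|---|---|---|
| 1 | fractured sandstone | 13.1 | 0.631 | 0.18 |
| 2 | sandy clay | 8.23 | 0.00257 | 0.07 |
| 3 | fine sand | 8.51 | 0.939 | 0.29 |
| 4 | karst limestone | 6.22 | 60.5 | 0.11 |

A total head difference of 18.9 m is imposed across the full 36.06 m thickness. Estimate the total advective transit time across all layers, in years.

2.85

With flow normal to the layers, continuity requires the same specific discharge q through every layer.
Σ(b_i/K_i) = 13.1/0.631 + 8.23/0.00257 + 8.51/0.939 + 6.22/60.5 = 3232 d.
q = Δh / Σ(b_i/K_i) = 18.9 / 3232 = 0.005847 m/day.
In each layer the seepage velocity is v_i = q/n_i, so the layer transit time is t_i = b_i·n_i / q:
  layer 1 (fractured sandstone): t_1 = 13.1 × 0.18 / 0.005847 = 403.3 d
  layer 2 (sandy clay): t_2 = 8.23 × 0.07 / 0.005847 = 98.52 d
  layer 3 (fine sand): t_3 = 8.51 × 0.29 / 0.005847 = 422.1 d
  layer 4 (karst limestone): t_4 = 6.22 × 0.11 / 0.005847 = 117.0 d
Total t = Σ t_i = 1041 days = 2.850 years.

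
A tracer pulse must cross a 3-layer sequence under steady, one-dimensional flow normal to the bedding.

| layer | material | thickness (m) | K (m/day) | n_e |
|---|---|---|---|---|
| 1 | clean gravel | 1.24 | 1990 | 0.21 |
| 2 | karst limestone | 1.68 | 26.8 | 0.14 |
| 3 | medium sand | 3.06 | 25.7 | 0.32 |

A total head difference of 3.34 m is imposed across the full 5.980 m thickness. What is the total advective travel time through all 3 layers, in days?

0.0805

With flow normal to the layers, continuity requires the same specific discharge q through every layer.
Σ(b_i/K_i) = 1.24/1990 + 1.68/26.8 + 3.06/25.7 = 0.1824 d.
q = Δh / Σ(b_i/K_i) = 3.34 / 0.1824 = 18.31 m/day.
In each layer the seepage velocity is v_i = q/n_i, so the layer transit time is t_i = b_i·n_i / q:
  layer 1 (clean gravel): t_1 = 1.24 × 0.21 / 18.31 = 0.01422 d
  layer 2 (karst limestone): t_2 = 1.68 × 0.14 / 18.31 = 0.01284 d
  layer 3 (medium sand): t_3 = 3.06 × 0.32 / 18.31 = 0.05347 d
Total t = Σ t_i = 0.08053 days.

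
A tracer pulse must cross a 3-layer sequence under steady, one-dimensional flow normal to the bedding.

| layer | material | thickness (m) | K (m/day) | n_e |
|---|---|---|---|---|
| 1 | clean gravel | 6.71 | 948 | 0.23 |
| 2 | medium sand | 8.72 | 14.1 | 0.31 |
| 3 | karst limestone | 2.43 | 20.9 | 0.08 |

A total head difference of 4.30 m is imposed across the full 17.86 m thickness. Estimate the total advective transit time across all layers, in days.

With flow normal to the layers, continuity requires the same specific discharge q through every layer.
Σ(b_i/K_i) = 6.71/948 + 8.72/14.1 + 2.43/20.9 = 0.7418 d.
q = Δh / Σ(b_i/K_i) = 4.30 / 0.7418 = 5.797 m/day.
In each layer the seepage velocity is v_i = q/n_i, so the layer transit time is t_i = b_i·n_i / q:
  layer 1 (clean gravel): t_1 = 6.71 × 0.23 / 5.797 = 0.2662 d
  layer 2 (medium sand): t_2 = 8.72 × 0.31 / 5.797 = 0.4663 d
  layer 3 (karst limestone): t_3 = 2.43 × 0.08 / 5.797 = 0.03354 d
Total t = Σ t_i = 0.7661 days.

0.766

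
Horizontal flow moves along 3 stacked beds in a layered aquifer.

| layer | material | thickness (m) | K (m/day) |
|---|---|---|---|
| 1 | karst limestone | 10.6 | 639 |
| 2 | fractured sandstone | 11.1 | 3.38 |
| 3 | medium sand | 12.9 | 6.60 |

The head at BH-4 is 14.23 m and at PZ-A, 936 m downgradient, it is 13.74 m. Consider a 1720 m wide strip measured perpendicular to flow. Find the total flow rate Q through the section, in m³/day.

6210

Flow is parallel to layering, so each bed carries its own Darcy discharge and the transmissivities add.
Σ(K_i·b_i) = 639×10.6 + 3.38×11.1 + 6.60×12.9 = 6896 m²/day.
Hydraulic gradient i = (14.23 − 13.74) / 936 = 0.49 / 936 = 0.0005235.
Q = Σ(K_i·b_i) · W · i = 6896 × 1720 × 0.0005235 = 6209 m³/day.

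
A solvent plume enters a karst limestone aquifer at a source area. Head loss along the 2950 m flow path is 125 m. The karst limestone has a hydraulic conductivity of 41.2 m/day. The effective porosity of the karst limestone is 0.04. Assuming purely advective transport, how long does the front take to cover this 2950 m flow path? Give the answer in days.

Hydraulic gradient i = Δh / L = 125 / 2950 = 0.04237.
Darcy flux q = K · i = 41.20 × 0.04237 = 1.746 m/day.
Seepage velocity v = q / n_e = 1.746 / 0.04 = 43.64 m/day.
Travel time t = L / v = 2950 / 43.64 = 67.59 days.

67.6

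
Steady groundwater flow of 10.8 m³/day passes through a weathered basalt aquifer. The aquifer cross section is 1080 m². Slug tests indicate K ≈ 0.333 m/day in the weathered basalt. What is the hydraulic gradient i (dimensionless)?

From Q = K·A·i, i = Q / (K·A) = 10.8 / (0.3330 × 1080) = 0.03003.

0.0300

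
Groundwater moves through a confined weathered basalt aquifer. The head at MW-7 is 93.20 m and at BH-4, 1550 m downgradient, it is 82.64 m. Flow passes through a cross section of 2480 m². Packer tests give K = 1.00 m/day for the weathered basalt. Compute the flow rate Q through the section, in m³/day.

16.9

Hydraulic gradient i = (93.20 − 82.64) / 1550 = 10.56 / 1550 = 0.006813.
Darcy's law: Q = K · A · i = 1.000 × 2480 × 0.006813 = 16.90 m³/day.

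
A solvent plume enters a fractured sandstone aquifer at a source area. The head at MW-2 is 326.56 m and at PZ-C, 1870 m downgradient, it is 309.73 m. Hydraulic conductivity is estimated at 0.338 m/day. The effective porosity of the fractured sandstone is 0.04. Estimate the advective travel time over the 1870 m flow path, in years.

Hydraulic gradient i = (326.56 − 309.73) / 1870 = 16.83 / 1870 = 0.009000.
Darcy flux q = K · i = 0.3380 × 0.009000 = 0.003042 m/day.
Seepage velocity v = q / n_e = 0.003042 / 0.04 = 0.07605 m/day.
Travel time t = L / v = 1870 / 0.07605 = 24589 days = 67.32 years.

67.3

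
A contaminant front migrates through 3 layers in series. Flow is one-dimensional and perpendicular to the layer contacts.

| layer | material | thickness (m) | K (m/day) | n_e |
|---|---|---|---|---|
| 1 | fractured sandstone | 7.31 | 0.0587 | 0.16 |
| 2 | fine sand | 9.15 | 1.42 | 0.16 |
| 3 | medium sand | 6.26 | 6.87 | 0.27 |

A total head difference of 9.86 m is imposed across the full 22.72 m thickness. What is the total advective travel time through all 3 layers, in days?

With flow normal to the layers, continuity requires the same specific discharge q through every layer.
Σ(b_i/K_i) = 7.31/0.0587 + 9.15/1.42 + 6.26/6.87 = 131.9 d.
q = Δh / Σ(b_i/K_i) = 9.86 / 131.9 = 0.07476 m/day.
In each layer the seepage velocity is v_i = q/n_i, so the layer transit time is t_i = b_i·n_i / q:
  layer 1 (fractured sandstone): t_1 = 7.31 × 0.16 / 0.07476 = 15.64 d
  layer 2 (fine sand): t_2 = 9.15 × 0.16 / 0.07476 = 19.58 d
  layer 3 (medium sand): t_3 = 6.26 × 0.27 / 0.07476 = 22.61 d
Total t = Σ t_i = 57.83 days.

57.8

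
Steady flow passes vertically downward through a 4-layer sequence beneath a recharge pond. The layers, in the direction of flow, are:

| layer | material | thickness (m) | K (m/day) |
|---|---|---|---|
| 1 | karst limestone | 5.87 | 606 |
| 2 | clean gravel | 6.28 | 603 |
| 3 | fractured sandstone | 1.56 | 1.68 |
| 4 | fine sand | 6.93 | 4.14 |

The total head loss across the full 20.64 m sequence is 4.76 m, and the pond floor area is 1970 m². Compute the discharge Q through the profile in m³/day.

3580

Flow is perpendicular to layering, so the layers act in series and the equivalent K is the thickness-weighted harmonic mean.
Total thickness L = 5.87 + 6.28 + 1.56 + 6.93 = 20.64 m.
Σ(b_i/K_i) = 5.87/606 + 6.28/603 + 1.56/1.68 + 6.93/4.14 = 2.623 d.
K_eq = L / Σ(b_i/K_i) = 20.64 / 2.623 = 7.870 m/day.
Q = K_eq · A · (Δh/L) = 7.870 × 1970 × (4.76/20.64) = 3576 m³/day.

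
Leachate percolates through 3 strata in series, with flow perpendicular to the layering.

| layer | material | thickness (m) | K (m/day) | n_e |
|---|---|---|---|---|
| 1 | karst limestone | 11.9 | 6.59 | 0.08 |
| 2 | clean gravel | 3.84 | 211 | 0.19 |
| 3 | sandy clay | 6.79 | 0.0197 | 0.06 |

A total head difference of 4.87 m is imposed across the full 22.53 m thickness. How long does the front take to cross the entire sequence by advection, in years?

With flow normal to the layers, continuity requires the same specific discharge q through every layer.
Σ(b_i/K_i) = 11.9/6.59 + 3.84/211 + 6.79/0.0197 = 346.5 d.
q = Δh / Σ(b_i/K_i) = 4.87 / 346.5 = 0.01406 m/day.
In each layer the seepage velocity is v_i = q/n_i, so the layer transit time is t_i = b_i·n_i / q:
  layer 1 (karst limestone): t_1 = 11.9 × 0.08 / 0.01406 = 67.73 d
  layer 2 (clean gravel): t_2 = 3.84 × 0.19 / 0.01406 = 51.91 d
  layer 3 (sandy clay): t_3 = 6.79 × 0.06 / 0.01406 = 28.99 d
Total t = Σ t_i = 148.6 days = 0.4069 years.

0.407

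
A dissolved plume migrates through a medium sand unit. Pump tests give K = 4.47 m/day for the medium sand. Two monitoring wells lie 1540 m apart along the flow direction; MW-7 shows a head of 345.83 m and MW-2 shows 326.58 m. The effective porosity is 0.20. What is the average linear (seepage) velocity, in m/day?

0.279

Hydraulic gradient i = (345.83 − 326.58) / 1540 = 19.25 / 1540 = 0.01250.
Darcy flux q = K · i = 4.470 × 0.01250 = 0.05588 m/day.
Seepage velocity v = q / n_e = 0.05588 / 0.20 = 0.2794 m/day.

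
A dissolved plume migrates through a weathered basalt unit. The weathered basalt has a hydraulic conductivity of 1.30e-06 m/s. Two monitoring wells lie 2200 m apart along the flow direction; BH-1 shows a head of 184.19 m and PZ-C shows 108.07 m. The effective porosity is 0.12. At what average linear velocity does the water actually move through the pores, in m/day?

Convert K: 1.30e-06 m/s × 86400 = 0.1123 m/day.
Hydraulic gradient i = (184.19 − 108.07) / 2200 = 76.12 / 2200 = 0.03460.
Darcy flux q = K · i = 0.1123 × 0.03460 = 0.003886 m/day.
Seepage velocity v = q / n_e = 0.003886 / 0.12 = 0.03239 m/day.

0.0324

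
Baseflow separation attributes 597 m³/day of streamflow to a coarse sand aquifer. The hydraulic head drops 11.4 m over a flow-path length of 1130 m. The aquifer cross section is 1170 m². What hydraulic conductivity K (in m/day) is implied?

50.6

Hydraulic gradient i = Δh / L = 11.4 / 1130 = 0.01009.
From Q = K·A·i, K = Q / (A·i) = 597 / (1170 × 0.01009) = 50.58 m/day.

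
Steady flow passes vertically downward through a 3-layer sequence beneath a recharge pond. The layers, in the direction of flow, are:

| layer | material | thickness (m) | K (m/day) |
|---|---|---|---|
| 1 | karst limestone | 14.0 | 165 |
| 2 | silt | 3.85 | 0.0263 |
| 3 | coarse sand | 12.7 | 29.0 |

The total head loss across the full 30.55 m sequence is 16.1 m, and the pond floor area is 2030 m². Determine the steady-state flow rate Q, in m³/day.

222

Flow is perpendicular to layering, so the layers act in series and the equivalent K is the thickness-weighted harmonic mean.
Total thickness L = 14.0 + 3.85 + 12.7 = 30.55 m.
Σ(b_i/K_i) = 14.0/165 + 3.85/0.0263 + 12.7/29.0 = 146.9 d.
K_eq = L / Σ(b_i/K_i) = 30.55 / 146.9 = 0.2079 m/day.
Q = K_eq · A · (Δh/L) = 0.2079 × 2030 × (16.1/30.55) = 222.5 m³/day.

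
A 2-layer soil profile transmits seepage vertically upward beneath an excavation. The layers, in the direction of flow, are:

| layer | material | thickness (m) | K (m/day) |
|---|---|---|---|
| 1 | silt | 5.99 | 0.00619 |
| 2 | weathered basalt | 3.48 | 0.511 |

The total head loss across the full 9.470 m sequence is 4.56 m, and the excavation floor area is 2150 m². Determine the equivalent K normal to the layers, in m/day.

0.00972

Flow is perpendicular to layering, so the layers act in series and the equivalent K is the thickness-weighted harmonic mean.
Total thickness L = 5.99 + 3.48 = 9.470 m.
Σ(b_i/K_i) = 5.99/0.00619 + 3.48/0.511 = 974.5 d.
K_eq = L / Σ(b_i/K_i) = 9.470 / 974.5 = 0.009718 m/day.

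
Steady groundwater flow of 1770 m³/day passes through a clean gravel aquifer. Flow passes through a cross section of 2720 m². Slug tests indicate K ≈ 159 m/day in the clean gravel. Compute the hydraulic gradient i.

0.00409

From Q = K·A·i, i = Q / (K·A) = 1770 / (159.0 × 2720) = 0.004093.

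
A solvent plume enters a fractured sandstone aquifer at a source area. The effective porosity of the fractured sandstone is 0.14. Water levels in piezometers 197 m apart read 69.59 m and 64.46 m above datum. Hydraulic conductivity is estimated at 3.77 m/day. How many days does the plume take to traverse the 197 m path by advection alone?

Hydraulic gradient i = (69.59 − 64.46) / 197 = 5.13 / 197 = 0.02604.
Darcy flux q = K · i = 3.770 × 0.02604 = 0.09817 m/day.
Seepage velocity v = q / n_e = 0.09817 / 0.14 = 0.7012 m/day.
Travel time t = L / v = 197 / 0.7012 = 280.9 days.

281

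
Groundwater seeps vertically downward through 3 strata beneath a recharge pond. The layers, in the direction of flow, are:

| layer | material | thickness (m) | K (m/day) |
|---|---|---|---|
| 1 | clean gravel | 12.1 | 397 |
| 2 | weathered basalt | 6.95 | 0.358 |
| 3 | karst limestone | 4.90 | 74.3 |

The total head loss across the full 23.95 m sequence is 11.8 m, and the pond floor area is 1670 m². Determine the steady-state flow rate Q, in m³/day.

1010

Flow is perpendicular to layering, so the layers act in series and the equivalent K is the thickness-weighted harmonic mean.
Total thickness L = 12.1 + 6.95 + 4.90 = 23.95 m.
Σ(b_i/K_i) = 12.1/397 + 6.95/0.358 + 4.90/74.3 = 19.51 d.
K_eq = L / Σ(b_i/K_i) = 23.95 / 19.51 = 1.228 m/day.
Q = K_eq · A · (Δh/L) = 1.228 × 1670 × (11.8/23.95) = 1010 m³/day.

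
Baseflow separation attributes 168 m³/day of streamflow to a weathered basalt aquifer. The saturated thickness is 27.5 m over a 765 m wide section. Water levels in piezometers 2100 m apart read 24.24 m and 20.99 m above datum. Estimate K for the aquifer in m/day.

Cross-sectional area A = 765 × 27.5 = 21038 m².
Hydraulic gradient i = (24.24 − 20.99) / 2100 = 3.25 / 2100 = 0.001548.
From Q = K·A·i, K = Q / (A·i) = 168 / (21038 × 0.001548) = 5.160 m/day.

5.16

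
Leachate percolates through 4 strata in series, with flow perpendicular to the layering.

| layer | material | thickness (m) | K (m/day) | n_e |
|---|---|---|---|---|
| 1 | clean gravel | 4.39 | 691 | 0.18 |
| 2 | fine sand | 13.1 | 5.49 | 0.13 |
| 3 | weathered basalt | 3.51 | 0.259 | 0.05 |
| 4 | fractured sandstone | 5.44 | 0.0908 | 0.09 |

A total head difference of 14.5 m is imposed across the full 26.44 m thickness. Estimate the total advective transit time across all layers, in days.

16.5

With flow normal to the layers, continuity requires the same specific discharge q through every layer.
Σ(b_i/K_i) = 4.39/691 + 13.1/5.49 + 3.51/0.259 + 5.44/0.0908 = 75.86 d.
q = Δh / Σ(b_i/K_i) = 14.5 / 75.86 = 0.1912 m/day.
In each layer the seepage velocity is v_i = q/n_i, so the layer transit time is t_i = b_i·n_i / q:
  layer 1 (clean gravel): t_1 = 4.39 × 0.18 / 0.1912 = 4.134 d
  layer 2 (fine sand): t_2 = 13.1 × 0.13 / 0.1912 = 8.909 d
  layer 3 (weathered basalt): t_3 = 3.51 × 0.05 / 0.1912 = 0.9181 d
  layer 4 (fractured sandstone): t_4 = 5.44 × 0.09 / 0.1912 = 2.561 d
Total t = Σ t_i = 16.52 days.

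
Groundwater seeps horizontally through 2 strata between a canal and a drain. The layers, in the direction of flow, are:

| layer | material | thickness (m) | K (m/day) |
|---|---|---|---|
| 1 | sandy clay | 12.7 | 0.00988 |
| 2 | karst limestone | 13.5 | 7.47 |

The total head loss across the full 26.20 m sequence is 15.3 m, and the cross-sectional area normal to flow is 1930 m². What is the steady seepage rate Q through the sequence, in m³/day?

22.9

Flow is perpendicular to layering, so the layers act in series and the equivalent K is the thickness-weighted harmonic mean.
Total thickness L = 12.7 + 13.5 = 26.20 m.
Σ(b_i/K_i) = 12.7/0.00988 + 13.5/7.47 = 1287 d.
K_eq = L / Σ(b_i/K_i) = 26.20 / 1287 = 0.02035 m/day.
Q = K_eq · A · (Δh/L) = 0.02035 × 1930 × (15.3/26.20) = 22.94 m³/day.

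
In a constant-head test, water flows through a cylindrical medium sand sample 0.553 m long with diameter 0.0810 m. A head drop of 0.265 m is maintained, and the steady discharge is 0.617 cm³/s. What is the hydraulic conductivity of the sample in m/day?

21.6

Cross-sectional area A = π·(d/2)² = π × (0.0810/2)² = 0.005153 m².
Convert discharge: 0.617 cm³/s = 6.170e-07 m³/s.
Darcy's law rearranged: K = Q·L / (A·Δh) = 6.170e-07 × 0.553 / (0.005153 × 0.265) = 0.0002499 m/s = 21.59 m/day.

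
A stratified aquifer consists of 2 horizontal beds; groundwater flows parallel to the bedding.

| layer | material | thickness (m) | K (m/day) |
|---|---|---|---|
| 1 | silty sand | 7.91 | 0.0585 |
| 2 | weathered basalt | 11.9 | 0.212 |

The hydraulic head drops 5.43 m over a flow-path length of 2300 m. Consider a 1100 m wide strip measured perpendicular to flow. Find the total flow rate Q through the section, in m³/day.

Flow is parallel to layering, so each bed carries its own Darcy discharge and the transmissivities add.
Σ(K_i·b_i) = 0.0585×7.91 + 0.212×11.9 = 2.986 m²/day.
Hydraulic gradient i = Δh / L = 5.43 / 2300 = 0.002361.
Q = Σ(K_i·b_i) · W · i = 2.986 × 1100 × 0.002361 = 7.753 m³/day.

7.75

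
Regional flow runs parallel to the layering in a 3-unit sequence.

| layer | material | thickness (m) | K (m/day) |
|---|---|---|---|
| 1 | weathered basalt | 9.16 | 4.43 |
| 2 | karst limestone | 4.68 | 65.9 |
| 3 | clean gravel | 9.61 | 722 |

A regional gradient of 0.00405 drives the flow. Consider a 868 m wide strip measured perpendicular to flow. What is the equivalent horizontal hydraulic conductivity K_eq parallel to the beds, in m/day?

311

Flow is parallel to layering, so each bed carries its own Darcy discharge and the transmissivities add.
Σ(K_i·b_i) = 4.43×9.16 + 65.9×4.68 + 722×9.61 = 7287 m²/day.
Total thickness b = 23.45 m, so K_eq = Σ(K_i·b_i)/b = 310.8 m/day.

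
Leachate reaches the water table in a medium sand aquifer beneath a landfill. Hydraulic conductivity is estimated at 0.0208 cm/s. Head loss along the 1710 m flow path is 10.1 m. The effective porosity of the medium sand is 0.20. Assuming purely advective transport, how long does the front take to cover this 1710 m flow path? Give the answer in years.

Convert K: 0.0208 cm/s × 864 = 17.97 m/day.
Hydraulic gradient i = Δh / L = 10.1 / 1710 = 0.005906.
Darcy flux q = K · i = 17.97 × 0.005906 = 0.1061 m/day.
Seepage velocity v = q / n_e = 0.1061 / 0.20 = 0.5307 m/day.
Travel time t = L / v = 1710 / 0.5307 = 3222 days = 8.821 years.

8.82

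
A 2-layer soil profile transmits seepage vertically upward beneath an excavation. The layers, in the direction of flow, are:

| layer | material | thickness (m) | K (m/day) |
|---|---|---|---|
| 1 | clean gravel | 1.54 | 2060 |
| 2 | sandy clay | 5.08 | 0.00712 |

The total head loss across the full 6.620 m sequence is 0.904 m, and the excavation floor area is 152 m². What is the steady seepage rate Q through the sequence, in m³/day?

Flow is perpendicular to layering, so the layers act in series and the equivalent K is the thickness-weighted harmonic mean.
Total thickness L = 1.54 + 5.08 = 6.620 m.
Σ(b_i/K_i) = 1.54/2060 + 5.08/0.00712 = 713.5 d.
K_eq = L / Σ(b_i/K_i) = 6.620 / 713.5 = 0.009278 m/day.
Q = K_eq · A · (Δh/L) = 0.009278 × 152 × (0.904/6.620) = 0.1926 m³/day.

0.193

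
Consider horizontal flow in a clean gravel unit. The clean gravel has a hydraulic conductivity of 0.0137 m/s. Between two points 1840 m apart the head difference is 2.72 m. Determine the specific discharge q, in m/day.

Convert K: 0.0137 m/s × 86400 = 1184 m/day.
Hydraulic gradient i = Δh / L = 2.72 / 1840 = 0.001478.
Specific discharge q = K · i = 1184 × 0.001478 = 1.750 m/day.

1.75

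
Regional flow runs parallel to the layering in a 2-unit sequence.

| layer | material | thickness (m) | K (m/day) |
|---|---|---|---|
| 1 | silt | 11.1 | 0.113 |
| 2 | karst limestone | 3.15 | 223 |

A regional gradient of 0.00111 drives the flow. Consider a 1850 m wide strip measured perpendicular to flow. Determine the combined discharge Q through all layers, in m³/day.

1450

Flow is parallel to layering, so each bed carries its own Darcy discharge and the transmissivities add.
Σ(K_i·b_i) = 0.113×11.1 + 223×3.15 = 703.7 m²/day.
Hydraulic gradient i = 0.00111.
Q = Σ(K_i·b_i) · W · i = 703.7 × 1850 × 0.001110 = 1445 m³/day.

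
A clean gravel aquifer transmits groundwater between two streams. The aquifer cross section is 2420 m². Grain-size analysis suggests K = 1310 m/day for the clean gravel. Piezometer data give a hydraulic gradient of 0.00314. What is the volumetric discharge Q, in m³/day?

9950

Hydraulic gradient i = 0.00314.
Darcy's law: Q = K · A · i = 1310 × 2420 × 0.003140 = 9954 m³/day.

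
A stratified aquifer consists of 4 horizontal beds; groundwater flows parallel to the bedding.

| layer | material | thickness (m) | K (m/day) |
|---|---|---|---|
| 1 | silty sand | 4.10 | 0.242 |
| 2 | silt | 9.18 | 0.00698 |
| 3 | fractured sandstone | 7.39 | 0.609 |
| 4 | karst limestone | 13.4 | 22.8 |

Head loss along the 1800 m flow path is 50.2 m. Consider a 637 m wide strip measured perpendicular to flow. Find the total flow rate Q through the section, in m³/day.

5530

Flow is parallel to layering, so each bed carries its own Darcy discharge and the transmissivities add.
Σ(K_i·b_i) = 0.242×4.10 + 0.00698×9.18 + 0.609×7.39 + 22.8×13.4 = 311.1 m²/day.
Hydraulic gradient i = Δh / L = 50.2 / 1800 = 0.02789.
Q = Σ(K_i·b_i) · W · i = 311.1 × 637 × 0.02789 = 5526 m³/day.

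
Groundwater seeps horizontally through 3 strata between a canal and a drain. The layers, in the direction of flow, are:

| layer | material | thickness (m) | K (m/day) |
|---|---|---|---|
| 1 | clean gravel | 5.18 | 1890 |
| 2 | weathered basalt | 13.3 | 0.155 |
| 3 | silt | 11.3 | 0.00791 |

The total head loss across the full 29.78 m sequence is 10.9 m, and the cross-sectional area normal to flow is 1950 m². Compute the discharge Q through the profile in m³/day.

14.0

Flow is perpendicular to layering, so the layers act in series and the equivalent K is the thickness-weighted harmonic mean.
Total thickness L = 5.18 + 13.3 + 11.3 = 29.78 m.
Σ(b_i/K_i) = 5.18/1890 + 13.3/0.155 + 11.3/0.00791 = 1514 d.
K_eq = L / Σ(b_i/K_i) = 29.78 / 1514 = 0.01966 m/day.
Q = K_eq · A · (Δh/L) = 0.01966 × 1950 × (10.9/29.78) = 14.04 m³/day.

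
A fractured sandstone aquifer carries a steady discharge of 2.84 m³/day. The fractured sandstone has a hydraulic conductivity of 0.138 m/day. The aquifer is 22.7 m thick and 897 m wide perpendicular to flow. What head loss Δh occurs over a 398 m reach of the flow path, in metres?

0.402

Cross-sectional area A = 897 × 22.7 = 20362 m².
From Q = K·A·i, i = Q / (K·A) = 2.84 / (0.1380 × 20362) = 0.001011.
Head loss Δh = i · L = 0.001011 × 398 = 0.4023 m.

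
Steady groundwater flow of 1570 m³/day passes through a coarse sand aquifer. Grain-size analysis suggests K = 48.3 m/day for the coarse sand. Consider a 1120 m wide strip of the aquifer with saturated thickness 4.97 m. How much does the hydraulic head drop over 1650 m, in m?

9.64

Cross-sectional area A = 1120 × 4.97 = 5566 m².
From Q = K·A·i, i = Q / (K·A) = 1570 / (48.30 × 5566) = 0.005840.
Head loss Δh = i · L = 0.005840 × 1650 = 9.635 m.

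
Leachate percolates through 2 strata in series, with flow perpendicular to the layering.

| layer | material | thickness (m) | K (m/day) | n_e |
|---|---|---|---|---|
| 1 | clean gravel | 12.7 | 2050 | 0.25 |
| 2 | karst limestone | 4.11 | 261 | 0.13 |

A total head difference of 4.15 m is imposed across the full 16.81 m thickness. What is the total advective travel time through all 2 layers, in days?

With flow normal to the layers, continuity requires the same specific discharge q through every layer.
Σ(b_i/K_i) = 12.7/2050 + 4.11/261 = 0.02194 d.
q = Δh / Σ(b_i/K_i) = 4.15 / 0.02194 = 189.1 m/day.
In each layer the seepage velocity is v_i = q/n_i, so the layer transit time is t_i = b_i·n_i / q:
  layer 1 (clean gravel): t_1 = 12.7 × 0.25 / 189.1 = 0.01679 d
  layer 2 (karst limestone): t_2 = 4.11 × 0.13 / 189.1 = 0.002825 d
Total t = Σ t_i = 0.01961 days.

0.0196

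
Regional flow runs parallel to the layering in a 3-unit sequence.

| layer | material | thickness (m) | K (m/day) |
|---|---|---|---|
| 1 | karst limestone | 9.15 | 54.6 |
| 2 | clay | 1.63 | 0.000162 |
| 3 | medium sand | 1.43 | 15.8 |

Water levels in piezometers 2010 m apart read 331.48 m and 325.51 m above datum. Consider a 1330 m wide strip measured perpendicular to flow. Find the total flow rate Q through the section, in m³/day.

2060

Flow is parallel to layering, so each bed carries its own Darcy discharge and the transmissivities add.
Σ(K_i·b_i) = 54.6×9.15 + 0.000162×1.63 + 15.8×1.43 = 522.2 m²/day.
Hydraulic gradient i = (331.48 − 325.51) / 2010 = 5.97 / 2010 = 0.002970.
Q = Σ(K_i·b_i) · W · i = 522.2 × 1330 × 0.002970 = 2063 m³/day.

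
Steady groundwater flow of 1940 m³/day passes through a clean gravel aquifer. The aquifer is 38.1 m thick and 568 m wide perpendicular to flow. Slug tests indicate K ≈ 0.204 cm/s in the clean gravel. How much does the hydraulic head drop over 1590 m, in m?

0.809

Convert K: 0.204 cm/s × 864 = 176.3 m/day.
Cross-sectional area A = 568 × 38.1 = 21641 m².
From Q = K·A·i, i = Q / (K·A) = 1940 / (176.3 × 21641) = 0.0005086.
Head loss Δh = i · L = 0.0005086 × 1590 = 0.8087 m.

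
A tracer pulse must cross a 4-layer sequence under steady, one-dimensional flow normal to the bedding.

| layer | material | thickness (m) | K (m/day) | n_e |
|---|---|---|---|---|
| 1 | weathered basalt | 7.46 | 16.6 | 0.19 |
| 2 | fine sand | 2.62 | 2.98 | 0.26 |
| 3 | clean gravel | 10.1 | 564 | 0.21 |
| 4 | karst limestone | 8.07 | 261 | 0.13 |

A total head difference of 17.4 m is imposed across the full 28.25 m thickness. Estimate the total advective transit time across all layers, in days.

With flow normal to the layers, continuity requires the same specific discharge q through every layer.
Σ(b_i/K_i) = 7.46/16.6 + 2.62/2.98 + 10.1/564 + 8.07/261 = 1.377 d.
q = Δh / Σ(b_i/K_i) = 17.4 / 1.377 = 12.63 m/day.
In each layer the seepage velocity is v_i = q/n_i, so the layer transit time is t_i = b_i·n_i / q:
  layer 1 (weathered basalt): t_1 = 7.46 × 0.19 / 12.63 = 0.1122 d
  layer 2 (fine sand): t_2 = 2.62 × 0.26 / 12.63 = 0.05393 d
  layer 3 (clean gravel): t_3 = 10.1 × 0.21 / 12.63 = 0.1679 d
  layer 4 (karst limestone): t_4 = 8.07 × 0.13 / 12.63 = 0.08305 d
Total t = Σ t_i = 0.4171 days.

0.417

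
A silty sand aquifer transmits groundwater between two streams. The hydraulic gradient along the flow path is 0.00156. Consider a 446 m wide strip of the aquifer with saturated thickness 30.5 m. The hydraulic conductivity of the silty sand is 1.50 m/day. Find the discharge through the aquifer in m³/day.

Cross-sectional area A = 446 × 30.5 = 13603 m².
Hydraulic gradient i = 0.00156.
Darcy's law: Q = K · A · i = 1.500 × 13603 × 0.001560 = 31.83 m³/day.

31.8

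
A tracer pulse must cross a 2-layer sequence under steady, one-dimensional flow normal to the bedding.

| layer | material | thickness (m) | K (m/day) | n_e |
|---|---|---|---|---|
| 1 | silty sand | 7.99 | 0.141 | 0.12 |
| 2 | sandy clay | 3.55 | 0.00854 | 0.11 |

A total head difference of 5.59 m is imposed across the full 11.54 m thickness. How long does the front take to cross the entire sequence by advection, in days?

With flow normal to the layers, continuity requires the same specific discharge q through every layer.
Σ(b_i/K_i) = 7.99/0.141 + 3.55/0.00854 = 472.4 d.
q = Δh / Σ(b_i/K_i) = 5.59 / 472.4 = 0.01183 m/day.
In each layer the seepage velocity is v_i = q/n_i, so the layer transit time is t_i = b_i·n_i / q:
  layer 1 (silty sand): t_1 = 7.99 × 0.12 / 0.01183 = 81.02 d
  layer 2 (sandy clay): t_2 = 3.55 × 0.11 / 0.01183 = 33.00 d
Total t = Σ t_i = 114.0 days.

114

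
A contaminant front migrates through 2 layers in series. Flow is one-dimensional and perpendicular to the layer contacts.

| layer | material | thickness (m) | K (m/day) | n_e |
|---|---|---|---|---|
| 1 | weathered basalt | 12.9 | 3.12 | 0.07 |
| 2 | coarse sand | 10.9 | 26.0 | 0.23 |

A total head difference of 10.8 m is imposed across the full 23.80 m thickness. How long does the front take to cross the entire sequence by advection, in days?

With flow normal to the layers, continuity requires the same specific discharge q through every layer.
Σ(b_i/K_i) = 12.9/3.12 + 10.9/26.0 = 4.554 d.
q = Δh / Σ(b_i/K_i) = 10.8 / 4.554 = 2.372 m/day.
In each layer the seepage velocity is v_i = q/n_i, so the layer transit time is t_i = b_i·n_i / q:
  layer 1 (weathered basalt): t_1 = 12.9 × 0.07 / 2.372 = 0.3808 d
  layer 2 (coarse sand): t_2 = 10.9 × 0.23 / 2.372 = 1.057 d
Total t = Σ t_i = 1.438 days.

1.44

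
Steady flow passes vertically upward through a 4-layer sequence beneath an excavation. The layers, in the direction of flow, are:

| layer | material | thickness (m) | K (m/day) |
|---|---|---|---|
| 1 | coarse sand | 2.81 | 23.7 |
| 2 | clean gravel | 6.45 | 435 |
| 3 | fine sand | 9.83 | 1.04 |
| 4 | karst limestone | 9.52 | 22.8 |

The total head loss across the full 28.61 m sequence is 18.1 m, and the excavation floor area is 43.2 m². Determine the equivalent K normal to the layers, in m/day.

2.86

Flow is perpendicular to layering, so the layers act in series and the equivalent K is the thickness-weighted harmonic mean.
Total thickness L = 2.81 + 6.45 + 9.83 + 9.52 = 28.61 m.
Σ(b_i/K_i) = 2.81/23.7 + 6.45/435 + 9.83/1.04 + 9.52/22.8 = 10.00 d.
K_eq = L / Σ(b_i/K_i) = 28.61 / 10.00 = 2.860 m/day.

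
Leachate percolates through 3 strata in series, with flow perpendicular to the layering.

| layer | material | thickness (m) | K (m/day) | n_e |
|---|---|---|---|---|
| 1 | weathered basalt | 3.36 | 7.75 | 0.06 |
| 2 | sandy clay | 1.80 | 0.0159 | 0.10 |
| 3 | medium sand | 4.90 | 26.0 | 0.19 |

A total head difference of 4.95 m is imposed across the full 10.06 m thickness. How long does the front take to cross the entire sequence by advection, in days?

With flow normal to the layers, continuity requires the same specific discharge q through every layer.
Σ(b_i/K_i) = 3.36/7.75 + 1.80/0.0159 + 4.90/26.0 = 113.8 d.
q = Δh / Σ(b_i/K_i) = 4.95 / 113.8 = 0.04349 m/day.
In each layer the seepage velocity is v_i = q/n_i, so the layer transit time is t_i = b_i·n_i / q:
  layer 1 (weathered basalt): t_1 = 3.36 × 0.06 / 0.04349 = 4.636 d
  layer 2 (sandy clay): t_2 = 1.80 × 0.10 / 0.04349 = 4.139 d
  layer 3 (medium sand): t_3 = 4.90 × 0.19 / 0.04349 = 21.41 d
Total t = Σ t_i = 30.18 days.

30.2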